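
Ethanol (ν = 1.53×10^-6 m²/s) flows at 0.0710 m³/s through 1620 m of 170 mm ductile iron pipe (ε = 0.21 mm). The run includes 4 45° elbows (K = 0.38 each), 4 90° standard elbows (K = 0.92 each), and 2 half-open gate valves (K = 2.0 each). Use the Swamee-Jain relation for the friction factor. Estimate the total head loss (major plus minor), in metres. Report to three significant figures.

V = 4Q/(πD²) = 3.128 m/s; V²/2g = 0.4987 m
Re = 3.48×10^5, ε/D = 0.00124 → f = 0.02156 (Swamee-Jain)
Major: h_f = f(L/D)·V²/2g = 0.02156·9529·0.4987 = 102.4 m
Minor: ΣK = 9.20; h_m = ΣK·V²/2g = 4.588 m
Total H_L = 102.4 + 4.588 = 107.0 m

H_L ≈ 107 m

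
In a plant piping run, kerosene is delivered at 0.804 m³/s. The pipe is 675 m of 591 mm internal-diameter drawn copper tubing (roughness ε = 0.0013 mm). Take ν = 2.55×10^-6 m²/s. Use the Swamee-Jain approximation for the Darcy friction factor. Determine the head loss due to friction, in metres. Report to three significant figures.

h_f ≈ 6.22 m

V = 4Q/(πD²) = 4·0.804/(π·0.591²) = 2.931 m/s
Re = VD/ν = 2.931·0.591/2.55×10^-6 = 6.79×10^5 → turbulent
ε/D = 0.0013/591 = 2.20×10^-6
Swamee-Jain: f = 0.01244
h_f = f(L/D)V²/(2g) = 0.01244·(675/0.591)·2.931²/(2·9.81) = 6.223 m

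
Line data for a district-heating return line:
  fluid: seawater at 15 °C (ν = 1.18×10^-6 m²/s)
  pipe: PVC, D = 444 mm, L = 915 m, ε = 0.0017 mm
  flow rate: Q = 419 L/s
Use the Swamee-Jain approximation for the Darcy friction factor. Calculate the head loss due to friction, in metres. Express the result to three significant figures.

V = 4Q/(πD²) = 4·0.419/(π·0.444²) = 2.706 m/s
Re = VD/ν = 2.706·0.444/1.18×10^-6 = 1.02×10^6 → turbulent
ε/D = 0.0017/444 = 3.83×10^-6
Swamee-Jain: f = 0.01167
h_f = f(L/D)V²/(2g) = 0.01167·(915/0.444)·2.706²/(2·9.81) = 8.976 m

h_f ≈ 8.98 m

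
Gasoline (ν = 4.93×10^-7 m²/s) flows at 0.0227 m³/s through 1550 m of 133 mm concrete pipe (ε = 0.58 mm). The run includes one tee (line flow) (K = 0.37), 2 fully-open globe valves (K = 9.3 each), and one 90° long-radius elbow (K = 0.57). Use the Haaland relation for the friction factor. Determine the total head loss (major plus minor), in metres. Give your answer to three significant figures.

V = 4Q/(πD²) = 1.634 m/s; V²/2g = 0.1361 m
Re = 4.41×10^5, ε/D = 0.00436 → f = 0.02942 (Haaland)
Major: h_f = f(L/D)·V²/2g = 0.02942·11654·0.1361 = 46.66 m
Minor: ΣK = 19.5; h_m = ΣK·V²/2g = 2.659 m
Total H_L = 46.66 + 2.659 = 49.32 m

H_L ≈ 49.3 m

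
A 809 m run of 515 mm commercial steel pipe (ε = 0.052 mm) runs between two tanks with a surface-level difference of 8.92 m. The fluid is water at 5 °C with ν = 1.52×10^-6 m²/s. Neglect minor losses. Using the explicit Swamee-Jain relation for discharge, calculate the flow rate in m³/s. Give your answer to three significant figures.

Swamee-Jain (Type II): Q = -0.965·√(gD⁵h_f/L)·ln[ε/(3.7D) + √(3.17ν²L/(gD³h_f))]
√(gD⁵h_f/L) = √(9.81·0.515⁵·8.92/809) = 0.06260
ε/(3.7D) = 2.73×10^-5; √(3.17ν²L/(gD³h_f)) = 2.23×10^-5
Q = -0.965·0.06260·ln(4.955×10^-5) = 0.5988 m³/s
Check: V = 2.87 m/s, Re = 9.74×10^5, f = 0.01355, h_f = 8.97 m ≈ 8.92 m ✓

Q ≈ 0.599 m³/s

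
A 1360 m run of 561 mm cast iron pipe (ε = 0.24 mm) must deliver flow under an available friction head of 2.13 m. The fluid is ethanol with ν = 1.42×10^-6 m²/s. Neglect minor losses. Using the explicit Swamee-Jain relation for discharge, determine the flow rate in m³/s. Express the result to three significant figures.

Swamee-Jain (Type II): Q = -0.965·√(gD⁵h_f/L)·ln[ε/(3.7D) + √(3.17ν²L/(gD³h_f))]
√(gD⁵h_f/L) = √(9.81·0.561⁵·2.13/1360) = 0.02922
ε/(3.7D) = 1.16×10^-4; √(3.17ν²L/(gD³h_f)) = 4.85×10^-5
Q = -0.965·0.02922·ln(1.642×10^-4) = 0.2457 m³/s
Check: V = 0.994 m/s, Re = 3.93×10^5, f = 0.01756, h_f = 2.14 m ≈ 2.13 m ✓

Q ≈ 0.246 m³/s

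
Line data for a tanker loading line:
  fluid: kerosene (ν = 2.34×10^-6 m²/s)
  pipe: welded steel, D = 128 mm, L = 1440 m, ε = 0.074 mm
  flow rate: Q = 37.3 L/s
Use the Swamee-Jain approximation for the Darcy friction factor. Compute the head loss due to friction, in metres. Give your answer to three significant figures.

V = 4Q/(πD²) = 4·0.0373/(π·0.128²) = 2.899 m/s
Re = VD/ν = 2.899·0.128/2.34×10^-6 = 1.59×10^5 → turbulent
ε/D = 0.074/128 = 5.78×10^-4
Swamee-Jain: f = 0.01974
h_f = f(L/D)V²/(2g) = 0.01974·(1440/0.128)·2.899²/(2·9.81) = 95.10 m

h_f ≈ 95.1 m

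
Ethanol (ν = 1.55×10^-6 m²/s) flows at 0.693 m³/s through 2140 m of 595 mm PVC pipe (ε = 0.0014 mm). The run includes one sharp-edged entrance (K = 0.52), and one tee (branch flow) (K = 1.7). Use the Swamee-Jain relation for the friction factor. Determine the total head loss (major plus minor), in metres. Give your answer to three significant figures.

V = 4Q/(πD²) = 2.492 m/s; V²/2g = 0.3166 m
Re = 9.57×10^5, ε/D = 2.35×10^-6 → f = 0.01175 (Swamee-Jain)
Major: h_f = f(L/D)·V²/2g = 0.01175·3597·0.3166 = 13.38 m
Minor: ΣK = 2.22; h_m = ΣK·V²/2g = 0.7029 m
Total H_L = 13.38 + 0.7029 = 14.08 m

H_L ≈ 14.1 m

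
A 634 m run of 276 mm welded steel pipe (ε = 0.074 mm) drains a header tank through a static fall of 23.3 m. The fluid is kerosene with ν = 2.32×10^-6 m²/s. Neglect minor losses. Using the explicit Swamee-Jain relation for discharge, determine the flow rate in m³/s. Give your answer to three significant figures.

Swamee-Jain (Type II): Q = -0.965·√(gD⁵h_f/L)·ln[ε/(3.7D) + √(3.17ν²L/(gD³h_f))]
√(gD⁵h_f/L) = √(9.81·0.276⁵·23.3/634) = 0.02403
ε/(3.7D) = 7.25×10^-5; √(3.17ν²L/(gD³h_f)) = 4.74×10^-5
Q = -0.965·0.02403·ln(1.199×10^-4) = 0.2094 m³/s
Check: V = 3.50 m/s, Re = 4.16×10^5, f = 0.01634, h_f = 23.4 m ≈ 23.3 m ✓

Q ≈ 0.209 m³/s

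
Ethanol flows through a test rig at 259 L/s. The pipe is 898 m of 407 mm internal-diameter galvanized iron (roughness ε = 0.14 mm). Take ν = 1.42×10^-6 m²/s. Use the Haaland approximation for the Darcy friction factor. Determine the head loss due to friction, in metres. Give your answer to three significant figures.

h_f ≈ 7.30 m

V = 4Q/(πD²) = 4·0.259/(π·0.407²) = 1.991 m/s
Re = VD/ν = 1.991·0.407/1.42×10^-6 = 5.71×10^5 → turbulent
ε/D = 0.14/407 = 3.44×10^-4
Haaland: f = 0.01638
h_f = f(L/D)V²/(2g) = 0.01638·(898/0.407)·1.991²/(2·9.81) = 7.299 m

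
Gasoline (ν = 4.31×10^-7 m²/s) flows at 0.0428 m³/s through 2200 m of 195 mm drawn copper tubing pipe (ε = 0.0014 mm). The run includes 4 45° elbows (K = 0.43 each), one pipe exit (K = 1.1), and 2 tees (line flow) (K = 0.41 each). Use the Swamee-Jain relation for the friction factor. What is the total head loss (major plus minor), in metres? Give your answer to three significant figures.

V = 4Q/(πD²) = 1.433 m/s; V²/2g = 0.1047 m
Re = 6.48×10^5, ε/D = 7.18×10^-6 → f = 0.01264 (Swamee-Jain)
Major: h_f = f(L/D)·V²/2g = 0.01264·11282·0.1047 = 14.93 m
Minor: ΣK = 3.64; h_m = ΣK·V²/2g = 0.3810 m
Total H_L = 14.93 + 0.3810 = 15.31 m

H_L ≈ 15.3 m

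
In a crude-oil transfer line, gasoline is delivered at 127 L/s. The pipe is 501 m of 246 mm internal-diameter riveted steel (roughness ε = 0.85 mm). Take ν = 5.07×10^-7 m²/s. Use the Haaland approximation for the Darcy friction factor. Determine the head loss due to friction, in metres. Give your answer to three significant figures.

h_f ≈ 20.3 m

V = 4Q/(πD²) = 4·0.127/(π·0.246²) = 2.672 m/s
Re = VD/ν = 2.672·0.246/5.07×10^-7 = 1.30×10^6 → turbulent
ε/D = 0.85/246 = 0.00346
Haaland: f = 0.02738
h_f = f(L/D)V²/(2g) = 0.02738·(501/0.246)·2.672²/(2·9.81) = 20.29 m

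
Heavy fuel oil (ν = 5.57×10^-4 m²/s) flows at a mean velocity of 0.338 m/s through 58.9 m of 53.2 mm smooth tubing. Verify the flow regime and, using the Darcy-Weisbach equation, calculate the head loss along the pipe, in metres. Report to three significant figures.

h_f ≈ 12.8 m

Re = VD/ν = 0.338·0.05320/5.57×10^-4 = 32.3 → laminar (Re < 2300)
f = 64/Re = 1.982
h_f = f(L/D)V²/(2g) = 1.982·(58.9/0.05320)·0.338²/(2·9.81) = 12.78 m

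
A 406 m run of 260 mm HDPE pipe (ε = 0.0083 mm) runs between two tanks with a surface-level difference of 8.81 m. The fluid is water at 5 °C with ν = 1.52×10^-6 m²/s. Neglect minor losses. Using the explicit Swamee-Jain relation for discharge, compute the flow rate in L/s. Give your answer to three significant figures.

Swamee-Jain (Type II): Q = -0.965·√(gD⁵h_f/L)·ln[ε/(3.7D) + √(3.17ν²L/(gD³h_f))]
√(gD⁵h_f/L) = √(9.81·0.260⁵·8.81/406) = 0.01590
ε/(3.7D) = 8.63×10^-6; √(3.17ν²L/(gD³h_f)) = 4.42×10^-5
Q = -0.965·0.01590·ln(5.287×10^-5) = 0.1511 m³/s
Check: V = 2.85 m/s, Re = 4.87×10^5, f = 0.01364, h_f = 8.79 m ≈ 8.81 m ✓

Q ≈ 151 L/s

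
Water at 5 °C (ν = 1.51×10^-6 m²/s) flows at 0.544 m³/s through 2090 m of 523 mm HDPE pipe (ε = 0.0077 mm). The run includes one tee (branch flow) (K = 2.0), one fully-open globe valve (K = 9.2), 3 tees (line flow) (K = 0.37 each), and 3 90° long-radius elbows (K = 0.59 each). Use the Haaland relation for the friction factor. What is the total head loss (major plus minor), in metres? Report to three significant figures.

H_L ≈ 20.4 m

V = 4Q/(πD²) = 2.532 m/s; V²/2g = 0.3268 m
Re = 8.77×10^5, ε/D = 1.47×10^-5 → f = 0.01209 (Haaland)
Major: h_f = f(L/D)·V²/2g = 0.01209·3996·0.3268 = 15.80 m
Minor: ΣK = 14.1; h_m = ΣK·V²/2g = 4.602 m
Total H_L = 15.80 + 4.602 = 20.40 m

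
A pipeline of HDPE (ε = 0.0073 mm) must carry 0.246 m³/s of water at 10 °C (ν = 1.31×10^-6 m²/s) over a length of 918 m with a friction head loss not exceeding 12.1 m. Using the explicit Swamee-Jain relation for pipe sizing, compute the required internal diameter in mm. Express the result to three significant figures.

D ≈ 348 mm

Swamee-Jain (Type III): D = 0.66·[ε^1.25·(LQ²/(gh_f))^4.75 + ν·Q^9.4·(L/(gh_f))^5.2]^0.04
LQ²/(gh_f) = 0.4680; L/(gh_f) = 7.734
Term 1 = ε^1.25·(…)^4.75 = 1.03×10^-8; Term 2 = ν·Q^9.4·(…)^5.2 = 1.03×10^-7
D = 0.66·(1.03×10^-8 + 1.03×10^-7)^0.04 = 0.3481 m = 348 mm
Check: V = 2.59 m/s, Re = 6.87×10^5, f = 0.01278, h_f = 11.5 m ≈ 12.1 m ✓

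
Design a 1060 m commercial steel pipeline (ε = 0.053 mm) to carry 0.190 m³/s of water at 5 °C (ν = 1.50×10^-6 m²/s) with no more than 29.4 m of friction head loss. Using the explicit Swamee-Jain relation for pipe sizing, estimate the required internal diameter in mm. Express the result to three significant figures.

Swamee-Jain (Type III): D = 0.66·[ε^1.25·(LQ²/(gh_f))^4.75 + ν·Q^9.4·(L/(gh_f))^5.2]^0.04
LQ²/(gh_f) = 0.1327; L/(gh_f) = 3.675
Term 1 = ε^1.25·(…)^4.75 = 3.08×10^-10; Term 2 = ν·Q^9.4·(…)^5.2 = 2.17×10^-10
D = 0.66·(3.08×10^-10 + 2.17×10^-10)^0.04 = 0.2808 m = 281 mm
Check: V = 3.07 m/s, Re = 5.74×10^5, f = 0.01522, h_f = 27.6 m ≈ 29.4 m ✓

D ≈ 281 mm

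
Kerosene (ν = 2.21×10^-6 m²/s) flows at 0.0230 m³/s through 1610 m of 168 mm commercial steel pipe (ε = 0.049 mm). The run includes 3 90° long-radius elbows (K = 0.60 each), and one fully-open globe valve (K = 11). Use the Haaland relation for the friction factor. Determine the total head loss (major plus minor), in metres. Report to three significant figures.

H_L ≈ 11.2 m

V = 4Q/(πD²) = 1.038 m/s; V²/2g = 0.05487 m
Re = 7.89×10^4, ε/D = 2.92×10^-4 → f = 0.01990 (Haaland)
Major: h_f = f(L/D)·V²/2g = 0.01990·9583·0.05487 = 10.47 m
Minor: ΣK = 12.8; h_m = ΣK·V²/2g = 0.7023 m
Total H_L = 10.47 + 0.7023 = 11.17 m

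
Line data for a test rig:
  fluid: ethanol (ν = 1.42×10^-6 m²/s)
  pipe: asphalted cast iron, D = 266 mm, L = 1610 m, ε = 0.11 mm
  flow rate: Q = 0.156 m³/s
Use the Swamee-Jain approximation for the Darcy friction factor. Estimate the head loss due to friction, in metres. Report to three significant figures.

V = 4Q/(πD²) = 4·0.156/(π·0.266²) = 2.807 m/s
Re = VD/ν = 2.807·0.266/1.42×10^-6 = 5.26×10^5 → turbulent
ε/D = 0.11/266 = 4.14×10^-4
Swamee-Jain: f = 0.01716
h_f = f(L/D)V²/(2g) = 0.01716·(1610/0.266)·2.807²/(2·9.81) = 41.72 m

h_f ≈ 41.7 m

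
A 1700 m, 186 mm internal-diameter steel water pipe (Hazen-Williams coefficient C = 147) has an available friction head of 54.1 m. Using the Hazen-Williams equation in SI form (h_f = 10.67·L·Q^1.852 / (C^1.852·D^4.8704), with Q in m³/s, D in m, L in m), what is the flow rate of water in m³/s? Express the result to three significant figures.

Q ≈ 0.0763 m³/s

Rearranging: Q = [h_f·C^1.852·D^4.8704 / (10.67·L)]^(1/1.852)
Q = [54.1·147^1.852·0.186^4.8704 / (10.67·1700)]^0.540 = 0.07632 m³/s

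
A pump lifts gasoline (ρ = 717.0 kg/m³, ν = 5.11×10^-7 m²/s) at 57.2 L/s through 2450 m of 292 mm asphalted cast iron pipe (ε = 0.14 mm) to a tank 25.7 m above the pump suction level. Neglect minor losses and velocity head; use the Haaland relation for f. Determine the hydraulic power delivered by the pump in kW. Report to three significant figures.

P_hyd ≈ 12.5 kW

V = 4Q/(πD²) = 0.8542 m/s; Re = 4.88×10^5; ε/D = 4.79×10^-4; f = 0.01747
h_f = f(L/D)V²/2g = 5.449 m
Total head H = z + h_f = 25.7 + 5.449 = 31.15 m
P_hyd = ρgQH = 717.0·9.81·0.0572·31.15 = 12.53 kW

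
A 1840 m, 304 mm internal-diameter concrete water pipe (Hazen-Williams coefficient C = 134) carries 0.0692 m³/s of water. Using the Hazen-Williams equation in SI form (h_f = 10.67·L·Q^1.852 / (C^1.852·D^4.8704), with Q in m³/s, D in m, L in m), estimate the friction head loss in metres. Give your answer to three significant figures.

h_f = 10.67·1840·0.0692^1.852 / (134^1.852·0.304^4.8704) = 5.298 m

h_f ≈ 5.30 m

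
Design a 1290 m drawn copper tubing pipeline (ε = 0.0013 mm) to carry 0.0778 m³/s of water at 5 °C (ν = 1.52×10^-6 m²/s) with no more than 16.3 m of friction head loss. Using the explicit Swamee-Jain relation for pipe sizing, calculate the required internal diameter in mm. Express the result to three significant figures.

Swamee-Jain (Type III): D = 0.66·[ε^1.25·(LQ²/(gh_f))^4.75 + ν·Q^9.4·(L/(gh_f))^5.2]^0.04
LQ²/(gh_f) = 0.04883; L/(gh_f) = 8.067
Term 1 = ε^1.25·(…)^4.75 = 2.59×10^-14; Term 2 = ν·Q^9.4·(…)^5.2 = 2.97×10^-12
D = 0.66·(2.59×10^-14 + 2.97×10^-12)^0.04 = 0.2283 m = 228 mm
Check: V = 1.90 m/s, Re = 2.85×10^5, f = 0.01457, h_f = 15.1 m ≈ 16.3 m ✓

D ≈ 228 mm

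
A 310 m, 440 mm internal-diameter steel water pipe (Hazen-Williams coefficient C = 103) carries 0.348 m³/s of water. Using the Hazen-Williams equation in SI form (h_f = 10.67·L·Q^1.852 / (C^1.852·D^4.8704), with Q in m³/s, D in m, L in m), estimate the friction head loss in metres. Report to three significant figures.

h_f = 10.67·310·0.348^1.852 / (103^1.852·0.440^4.8704) = 4.778 m

h_f ≈ 4.78 m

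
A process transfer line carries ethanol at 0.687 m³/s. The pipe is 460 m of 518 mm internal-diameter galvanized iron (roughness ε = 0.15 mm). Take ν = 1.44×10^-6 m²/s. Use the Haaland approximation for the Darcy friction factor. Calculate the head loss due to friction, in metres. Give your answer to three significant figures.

V = 4Q/(πD²) = 4·0.687/(π·0.518²) = 3.260 m/s
Re = VD/ν = 3.260·0.518/1.44×10^-6 = 1.17×10^6 → turbulent
ε/D = 0.15/518 = 2.90×10^-4
Haaland: f = 0.01542
h_f = f(L/D)V²/(2g) = 0.01542·(460/0.518)·3.260²/(2·9.81) = 7.415 m

h_f ≈ 7.42 m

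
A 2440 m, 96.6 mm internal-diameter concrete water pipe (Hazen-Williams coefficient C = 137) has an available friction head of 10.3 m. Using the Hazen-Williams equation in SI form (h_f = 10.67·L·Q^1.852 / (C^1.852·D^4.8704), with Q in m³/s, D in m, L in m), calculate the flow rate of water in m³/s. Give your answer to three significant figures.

Q ≈ 0.00427 m³/s

Rearranging: Q = [h_f·C^1.852·D^4.8704 / (10.67·L)]^(1/1.852)
Q = [10.3·137^1.852·0.0966^4.8704 / (10.67·2440)]^0.540 = 0.004267 m³/s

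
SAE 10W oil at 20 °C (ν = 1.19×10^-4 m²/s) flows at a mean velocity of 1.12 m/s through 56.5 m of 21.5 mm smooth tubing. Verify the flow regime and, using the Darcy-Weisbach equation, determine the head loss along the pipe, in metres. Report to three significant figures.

Re = VD/ν = 1.12·0.02150/1.19×10^-4 = 202 → laminar (Re < 2300)
f = 64/Re = 0.3163
h_f = f(L/D)V²/(2g) = 0.3163·(56.5/0.02150)·1.12²/(2·9.81) = 53.14 m

h_f ≈ 53.1 m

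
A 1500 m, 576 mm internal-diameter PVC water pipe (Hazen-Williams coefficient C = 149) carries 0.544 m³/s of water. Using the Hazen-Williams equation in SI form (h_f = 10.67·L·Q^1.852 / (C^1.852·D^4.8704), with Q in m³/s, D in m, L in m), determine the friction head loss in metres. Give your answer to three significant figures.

h_f ≈ 7.19 m

h_f = 10.67·1500·0.544^1.852 / (149^1.852·0.576^4.8704) = 7.189 m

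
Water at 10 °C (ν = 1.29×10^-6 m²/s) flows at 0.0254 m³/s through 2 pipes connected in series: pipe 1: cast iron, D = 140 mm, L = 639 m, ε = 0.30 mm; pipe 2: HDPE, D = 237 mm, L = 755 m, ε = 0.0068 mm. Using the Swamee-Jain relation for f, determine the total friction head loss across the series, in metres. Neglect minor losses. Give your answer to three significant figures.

H ≈ 16.8 m

Pipe 1: V = 1.650 m/s, Re = 1.79×10^5, ε/D = 0.00214, f = 0.02498, h_1 = f(L/D)V²/2g = 15.82 m
Pipe 2: V = 0.5758 m/s, Re = 1.06×10^5, ε/D = 2.87×10^-5, f = 0.01784, h_2 = f(L/D)V²/2g = 0.9600 m
Series → Q common, losses add: H = Σh = 16.78 m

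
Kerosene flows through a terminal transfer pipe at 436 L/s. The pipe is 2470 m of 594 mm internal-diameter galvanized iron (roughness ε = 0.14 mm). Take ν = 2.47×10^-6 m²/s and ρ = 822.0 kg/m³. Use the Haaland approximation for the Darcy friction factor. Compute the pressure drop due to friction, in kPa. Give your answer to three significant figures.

V = 4Q/(πD²) = 4·0.436/(π·0.594²) = 1.573 m/s
Re = VD/ν = 1.573·0.594/2.47×10^-6 = 3.78×10^5 → turbulent
ε/D = 0.14/594 = 2.36×10^-4
Haaland: f = 0.01598
h_f = f(L/D)V²/(2g) = 0.01598·(2470/0.594)·1.573²/(2·9.81) = 8.382 m
Δp = ρg·h_f = 822.0·9.81·8.382 = 67.59 kPa

Δp ≈ 67.6 kPa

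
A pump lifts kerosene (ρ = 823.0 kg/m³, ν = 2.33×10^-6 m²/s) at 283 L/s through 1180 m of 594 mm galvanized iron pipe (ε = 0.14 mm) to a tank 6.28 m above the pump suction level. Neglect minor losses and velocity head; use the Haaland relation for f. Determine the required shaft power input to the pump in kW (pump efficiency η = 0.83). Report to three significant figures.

V = 4Q/(πD²) = 1.021 m/s; Re = 2.60×10^5; ε/D = 2.36×10^-4; f = 0.01658
h_f = f(L/D)V²/2g = 1.751 m
Total head H = z + h_f = 6.28 + 1.751 = 8.031 m
P_hyd = ρgQH = 823.0·9.81·0.283·8.031 = 18.35 kW
P_shaft = P_hyd/η = 18.35/0.83 = 22.11 kW

P_shaft ≈ 22.1 kW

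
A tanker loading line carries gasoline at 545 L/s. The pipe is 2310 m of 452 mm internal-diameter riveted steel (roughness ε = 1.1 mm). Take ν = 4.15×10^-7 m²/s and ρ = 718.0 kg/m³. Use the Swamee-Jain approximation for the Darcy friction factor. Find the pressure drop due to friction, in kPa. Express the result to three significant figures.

Δp ≈ 524 kPa

V = 4Q/(πD²) = 4·0.545/(π·0.452²) = 3.396 m/s
Re = VD/ν = 3.396·0.452/4.15×10^-7 = 3.70×10^6 → turbulent
ε/D = 1.1/452 = 0.00243
Swamee-Jain: f = 0.02476
h_f = f(L/D)V²/(2g) = 0.02476·(2310/0.452)·3.396²/(2·9.81) = 74.41 m
Δp = ρg·h_f = 718.0·9.81·74.41 = 524.1 kPa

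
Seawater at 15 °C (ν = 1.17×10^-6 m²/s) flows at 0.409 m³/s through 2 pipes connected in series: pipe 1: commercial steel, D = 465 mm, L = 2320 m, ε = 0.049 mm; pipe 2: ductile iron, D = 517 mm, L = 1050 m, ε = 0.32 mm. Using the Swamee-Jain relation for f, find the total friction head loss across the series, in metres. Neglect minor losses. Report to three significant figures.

H ≈ 27.2 m

Pipe 1: V = 2.408 m/s, Re = 9.57×10^5, ε/D = 1.05×10^-4, f = 0.01364, h_1 = f(L/D)V²/2g = 20.11 m
Pipe 2: V = 1.948 m/s, Re = 8.61×10^5, ε/D = 6.19×10^-4, f = 0.01813, h_2 = f(L/D)V²/2g = 7.123 m
Series → Q common, losses add: H = Σh = 27.24 m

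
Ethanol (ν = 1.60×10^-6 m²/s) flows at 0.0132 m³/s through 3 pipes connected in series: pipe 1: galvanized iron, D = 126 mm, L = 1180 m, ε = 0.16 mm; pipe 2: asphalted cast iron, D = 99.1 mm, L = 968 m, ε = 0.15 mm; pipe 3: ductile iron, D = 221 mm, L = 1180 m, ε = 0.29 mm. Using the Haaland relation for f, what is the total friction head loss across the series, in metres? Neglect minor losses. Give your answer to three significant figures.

Pipe 1: V = 1.059 m/s, Re = 8.34×10^4, ε/D = 0.00127, f = 0.02321, h_1 = f(L/D)V²/2g = 12.41 m
Pipe 2: V = 1.711 m/s, Re = 1.06×10^5, ε/D = 0.00151, f = 0.02352, h_2 = f(L/D)V²/2g = 34.29 m
Pipe 3: V = 0.3441 m/s, Re = 4.75×10^4, ε/D = 0.00131, f = 0.02473, h_3 = f(L/D)V²/2g = 0.7969 m
Series → Q common, losses add: H = Σh = 47.51 m

H ≈ 47.5 m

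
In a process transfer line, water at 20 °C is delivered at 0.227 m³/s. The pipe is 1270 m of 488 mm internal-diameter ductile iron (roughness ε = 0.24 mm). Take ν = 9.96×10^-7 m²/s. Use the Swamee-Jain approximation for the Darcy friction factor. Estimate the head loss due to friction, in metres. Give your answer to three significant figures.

V = 4Q/(πD²) = 4·0.227/(π·0.488²) = 1.214 m/s
Re = VD/ν = 1.214·0.488/9.96×10^-7 = 5.95×10^5 → turbulent
ε/D = 0.24/488 = 4.92×10^-4
Swamee-Jain: f = 0.01758
h_f = f(L/D)V²/(2g) = 0.01758·(1270/0.488)·1.214²/(2·9.81) = 3.435 m

h_f ≈ 3.43 m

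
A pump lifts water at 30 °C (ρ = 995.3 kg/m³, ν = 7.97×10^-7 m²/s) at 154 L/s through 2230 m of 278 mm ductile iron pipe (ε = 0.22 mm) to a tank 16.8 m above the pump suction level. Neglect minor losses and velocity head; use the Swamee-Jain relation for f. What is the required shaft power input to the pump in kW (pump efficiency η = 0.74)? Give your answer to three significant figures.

V = 4Q/(πD²) = 2.537 m/s; Re = 8.85×10^5; ε/D = 7.91×10^-4; f = 0.01907
h_f = f(L/D)V²/2g = 50.18 m
Total head H = z + h_f = 16.8 + 50.18 = 66.98 m
P_hyd = ρgQH = 995.3·9.81·0.154·66.98 = 100.7 kW
P_shaft = P_hyd/η = 100.7/0.74 = 136.1 kW

P_shaft ≈ 136 kW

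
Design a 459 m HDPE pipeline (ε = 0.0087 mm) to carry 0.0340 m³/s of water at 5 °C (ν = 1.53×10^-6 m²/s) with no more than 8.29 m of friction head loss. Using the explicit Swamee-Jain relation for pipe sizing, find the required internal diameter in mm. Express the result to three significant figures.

Swamee-Jain (Type III): D = 0.66·[ε^1.25·(LQ²/(gh_f))^4.75 + ν·Q^9.4·(L/(gh_f))^5.2]^0.04
LQ²/(gh_f) = 0.006524; L/(gh_f) = 5.644
Term 1 = ε^1.25·(…)^4.75 = 1.97×10^-17; Term 2 = ν·Q^9.4·(…)^5.2 = 1.94×10^-16
D = 0.66·(1.97×10^-17 + 1.94×10^-16)^0.04 = 0.1559 m = 156 mm
Check: V = 1.78 m/s, Re = 1.82×10^5, f = 0.01630, h_f = 7.77 m ≈ 8.29 m ✓

D ≈ 156 mm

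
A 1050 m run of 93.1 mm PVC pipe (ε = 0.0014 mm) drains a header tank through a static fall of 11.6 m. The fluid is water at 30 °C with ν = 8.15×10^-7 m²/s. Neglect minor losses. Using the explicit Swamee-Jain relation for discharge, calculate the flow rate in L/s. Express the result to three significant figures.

Q ≈ 7.35 L/s

Swamee-Jain (Type II): Q = -0.965·√(gD⁵h_f/L)·ln[ε/(3.7D) + √(3.17ν²L/(gD³h_f))]
√(gD⁵h_f/L) = √(9.81·0.0931⁵·11.6/1050) = 8.706×10^-4
ε/(3.7D) = 4.06×10^-6; √(3.17ν²L/(gD³h_f)) = 1.55×10^-4
Q = -0.965·8.706×10^-4·ln(1.592×10^-4) = 0.007347 m³/s
Check: V = 1.08 m/s, Re = 1.23×10^5, f = 0.01721, h_f = 11.5 m ≈ 11.6 m ✓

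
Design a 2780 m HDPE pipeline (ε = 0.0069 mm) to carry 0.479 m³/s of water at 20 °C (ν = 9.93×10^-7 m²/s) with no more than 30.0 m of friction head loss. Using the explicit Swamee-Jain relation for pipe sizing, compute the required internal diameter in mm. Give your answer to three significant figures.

D ≈ 461 mm

Swamee-Jain (Type III): D = 0.66·[ε^1.25·(LQ²/(gh_f))^4.75 + ν·Q^9.4·(L/(gh_f))^5.2]^0.04
LQ²/(gh_f) = 2.167; L/(gh_f) = 9.446
Term 1 = ε^1.25·(…)^4.75 = 1.39×10^-5; Term 2 = ν·Q^9.4·(…)^5.2 = 1.16×10^-4
D = 0.66·(1.39×10^-5 + 1.16×10^-4)^0.04 = 0.4614 m = 461 mm
Check: V = 2.87 m/s, Re = 1.33×10^6, f = 0.01150, h_f = 29.0 m ≈ 30.0 m ✓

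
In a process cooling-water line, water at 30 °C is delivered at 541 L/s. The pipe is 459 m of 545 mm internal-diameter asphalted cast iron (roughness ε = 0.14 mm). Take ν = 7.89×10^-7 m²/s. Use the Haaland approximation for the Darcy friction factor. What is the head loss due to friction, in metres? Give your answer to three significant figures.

h_f ≈ 3.45 m

V = 4Q/(πD²) = 4·0.541/(π·0.545²) = 2.319 m/s
Re = VD/ν = 2.319·0.545/7.89×10^-7 = 1.60×10^6 → turbulent
ε/D = 0.14/545 = 2.57×10^-4
Haaland: f = 0.01494
h_f = f(L/D)V²/(2g) = 0.01494·(459/0.545)·2.319²/(2·9.81) = 3.450 m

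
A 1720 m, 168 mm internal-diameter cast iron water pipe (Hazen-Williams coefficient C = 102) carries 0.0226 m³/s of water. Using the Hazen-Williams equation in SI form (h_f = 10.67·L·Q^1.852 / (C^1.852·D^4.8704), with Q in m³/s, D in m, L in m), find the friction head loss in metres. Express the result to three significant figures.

h_f ≈ 18.6 m

h_f = 10.67·1720·0.0226^1.852 / (102^1.852·0.168^4.8704) = 18.56 m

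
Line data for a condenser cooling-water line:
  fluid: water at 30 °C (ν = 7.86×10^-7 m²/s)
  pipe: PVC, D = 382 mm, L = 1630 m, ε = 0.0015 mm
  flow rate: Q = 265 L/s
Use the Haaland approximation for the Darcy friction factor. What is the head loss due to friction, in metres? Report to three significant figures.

h_f ≈ 13.3 m

V = 4Q/(πD²) = 4·0.265/(π·0.382²) = 2.312 m/s
Re = VD/ν = 2.312·0.382/7.86×10^-7 = 1.12×10^6 → turbulent
ε/D = 0.0015/382 = 3.93×10^-6
Haaland: f = 0.01143
h_f = f(L/D)V²/(2g) = 0.01143·(1630/0.382)·2.312²/(2·9.81) = 13.29 m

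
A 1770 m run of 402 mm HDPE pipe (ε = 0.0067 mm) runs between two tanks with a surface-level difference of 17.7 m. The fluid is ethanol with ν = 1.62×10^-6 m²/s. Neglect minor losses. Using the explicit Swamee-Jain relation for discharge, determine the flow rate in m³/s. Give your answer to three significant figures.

Q ≈ 0.313 m³/s

Swamee-Jain (Type II): Q = -0.965·√(gD⁵h_f/L)·ln[ε/(3.7D) + √(3.17ν²L/(gD³h_f))]
√(gD⁵h_f/L) = √(9.81·0.402⁵·17.7/1770) = 0.03209
ε/(3.7D) = 4.50×10^-6; √(3.17ν²L/(gD³h_f)) = 3.61×10^-5
Q = -0.965·0.03209·ln(4.063×10^-5) = 0.3131 m³/s
Check: V = 2.47 m/s, Re = 6.12×10^5, f = 0.01293, h_f = 17.7 m ≈ 17.7 m ✓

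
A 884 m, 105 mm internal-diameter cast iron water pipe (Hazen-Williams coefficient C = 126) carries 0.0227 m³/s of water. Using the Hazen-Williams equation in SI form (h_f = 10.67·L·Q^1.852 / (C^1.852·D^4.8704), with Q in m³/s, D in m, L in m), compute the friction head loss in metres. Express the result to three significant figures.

h_f ≈ 64.2 m

h_f = 10.67·884·0.0227^1.852 / (126^1.852·0.105^4.8704) = 64.16 m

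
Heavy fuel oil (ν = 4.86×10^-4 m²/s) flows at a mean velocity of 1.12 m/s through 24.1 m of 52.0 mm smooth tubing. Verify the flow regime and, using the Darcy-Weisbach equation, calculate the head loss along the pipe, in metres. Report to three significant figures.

h_f ≈ 15.8 m

Re = VD/ν = 1.12·0.05200/4.86×10^-4 = 120 → laminar (Re < 2300)
f = 64/Re = 0.5341
h_f = f(L/D)V²/(2g) = 0.5341·(24.1/0.05200)·1.12²/(2·9.81) = 15.83 m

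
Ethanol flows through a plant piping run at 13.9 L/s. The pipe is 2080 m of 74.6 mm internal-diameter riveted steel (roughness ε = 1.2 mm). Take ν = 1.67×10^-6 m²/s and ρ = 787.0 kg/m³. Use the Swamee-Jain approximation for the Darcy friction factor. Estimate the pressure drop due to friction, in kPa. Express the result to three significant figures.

Δp ≈ 5030 kPa

V = 4Q/(πD²) = 4·0.0139/(π·0.0746²) = 3.180 m/s
Re = VD/ν = 3.180·0.0746/1.67×10^-6 = 1.42×10^5 → turbulent
ε/D = 1.2/74.6 = 0.0161
Swamee-Jain: f = 0.04532
h_f = f(L/D)V²/(2g) = 0.04532·(2080/0.0746)·3.180²/(2·9.81) = 651.3 m
Δp = ρg·h_f = 787.0·9.81·651.3 = 5028 kPa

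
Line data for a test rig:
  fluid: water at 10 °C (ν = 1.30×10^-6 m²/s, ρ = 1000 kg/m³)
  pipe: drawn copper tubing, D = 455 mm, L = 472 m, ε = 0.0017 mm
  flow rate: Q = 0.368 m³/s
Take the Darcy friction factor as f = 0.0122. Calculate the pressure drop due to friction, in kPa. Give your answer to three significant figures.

Δp ≈ 32.4 kPa

V = 4Q/(πD²) = 4·0.368/(π·0.455²) = 2.263 m/s
h_f = f(L/D)V²/(2g) = 0.01220·(472/0.455)·2.263²/(2·9.81) = 3.304 m
Δp = ρg·h_f = 1000·9.81·3.304 = 32.41 kPa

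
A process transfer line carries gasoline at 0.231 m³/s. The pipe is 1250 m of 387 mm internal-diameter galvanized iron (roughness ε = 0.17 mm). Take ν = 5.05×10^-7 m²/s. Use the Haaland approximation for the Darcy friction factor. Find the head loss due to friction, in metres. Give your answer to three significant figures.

h_f ≈ 10.5 m

V = 4Q/(πD²) = 4·0.231/(π·0.387²) = 1.964 m/s
Re = VD/ν = 1.964·0.387/5.05×10^-7 = 1.50×10^6 → turbulent
ε/D = 0.17/387 = 4.39×10^-4
Haaland: f = 0.01658
h_f = f(L/D)V²/(2g) = 0.01658·(1250/0.387)·1.964²/(2·9.81) = 10.53 m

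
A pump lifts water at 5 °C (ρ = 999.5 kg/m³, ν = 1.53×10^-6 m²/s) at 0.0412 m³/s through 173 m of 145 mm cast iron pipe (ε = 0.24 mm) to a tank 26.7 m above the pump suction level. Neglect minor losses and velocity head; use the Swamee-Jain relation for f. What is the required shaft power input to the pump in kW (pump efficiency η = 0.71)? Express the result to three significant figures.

V = 4Q/(πD²) = 2.495 m/s; Re = 2.36×10^5; ε/D = 0.00166; f = 0.02331
h_f = f(L/D)V²/2g = 8.824 m
Total head H = z + h_f = 26.7 + 8.824 = 35.52 m
P_hyd = ρgQH = 999.5·9.81·0.0412·35.52 = 14.35 kW
P_shaft = P_hyd/η = 14.35/0.71 = 20.21 kW

P_shaft ≈ 20.2 kW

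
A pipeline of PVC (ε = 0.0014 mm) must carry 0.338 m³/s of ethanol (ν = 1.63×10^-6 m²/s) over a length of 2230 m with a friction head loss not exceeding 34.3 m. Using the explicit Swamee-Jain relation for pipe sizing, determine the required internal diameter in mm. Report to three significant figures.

D ≈ 382 mm

Swamee-Jain (Type III): D = 0.66·[ε^1.25·(LQ²/(gh_f))^4.75 + ν·Q^9.4·(L/(gh_f))^5.2]^0.04
LQ²/(gh_f) = 0.7571; L/(gh_f) = 6.627
Term 1 = ε^1.25·(…)^4.75 = 1.28×10^-8; Term 2 = ν·Q^9.4·(…)^5.2 = 1.13×10^-6
D = 0.66·(1.28×10^-8 + 1.13×10^-6)^0.04 = 0.3819 m = 382 mm
Check: V = 2.95 m/s, Re = 6.91×10^5, f = 0.01244, h_f = 32.2 m ≈ 34.3 m ✓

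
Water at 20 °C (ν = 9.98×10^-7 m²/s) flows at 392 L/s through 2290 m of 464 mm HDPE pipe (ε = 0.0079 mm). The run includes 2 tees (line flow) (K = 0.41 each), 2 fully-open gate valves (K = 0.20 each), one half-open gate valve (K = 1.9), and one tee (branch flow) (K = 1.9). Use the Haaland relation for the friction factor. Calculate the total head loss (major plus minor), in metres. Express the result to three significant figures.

V = 4Q/(πD²) = 2.318 m/s; V²/2g = 0.2739 m
Re = 1.08×10^6, ε/D = 1.70×10^-5 → f = 0.01178 (Haaland)
Major: h_f = f(L/D)·V²/2g = 0.01178·4935·0.2739 = 15.92 m
Minor: ΣK = 5.02; h_m = ΣK·V²/2g = 1.375 m
Total H_L = 15.92 + 1.375 = 17.29 m

H_L ≈ 17.3 m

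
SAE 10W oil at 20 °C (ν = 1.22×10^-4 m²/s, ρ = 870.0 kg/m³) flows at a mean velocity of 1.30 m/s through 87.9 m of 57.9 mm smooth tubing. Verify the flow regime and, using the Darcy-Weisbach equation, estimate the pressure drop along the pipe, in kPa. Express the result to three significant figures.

Δp ≈ 116 kPa

Re = VD/ν = 1.30·0.05790/1.22×10^-4 = 617 → laminar (Re < 2300)
f = 64/Re = 0.1037
h_f = f(L/D)V²/(2g) = 0.1037·(87.9/0.05790)·1.30²/(2·9.81) = 13.56 m
Δp = ρg·h_f = 870.0·9.81·13.56 = 115.8 kPa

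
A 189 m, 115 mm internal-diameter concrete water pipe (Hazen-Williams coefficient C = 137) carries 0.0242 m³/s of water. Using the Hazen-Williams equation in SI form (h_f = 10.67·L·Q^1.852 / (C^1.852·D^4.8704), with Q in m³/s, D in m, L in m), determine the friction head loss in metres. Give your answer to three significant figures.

h_f = 10.67·189·0.0242^1.852 / (137^1.852·0.115^4.8704) = 8.492 m

h_f ≈ 8.49 m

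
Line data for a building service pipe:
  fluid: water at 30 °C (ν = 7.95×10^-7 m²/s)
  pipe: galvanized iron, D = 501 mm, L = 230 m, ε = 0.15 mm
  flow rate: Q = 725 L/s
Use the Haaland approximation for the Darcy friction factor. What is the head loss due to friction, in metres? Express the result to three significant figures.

V = 4Q/(πD²) = 4·0.725/(π·0.501²) = 3.678 m/s
Re = VD/ν = 3.678·0.501/7.95×10^-7 = 2.32×10^6 → turbulent
ε/D = 0.15/501 = 2.99×10^-4
Haaland: f = 0.01525
h_f = f(L/D)V²/(2g) = 0.01525·(230/0.501)·3.678²/(2·9.81) = 4.825 m

h_f ≈ 4.83 m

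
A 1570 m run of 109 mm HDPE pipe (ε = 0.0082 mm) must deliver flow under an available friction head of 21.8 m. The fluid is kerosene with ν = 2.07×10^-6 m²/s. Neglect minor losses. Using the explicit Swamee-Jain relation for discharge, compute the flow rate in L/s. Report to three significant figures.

Swamee-Jain (Type II): Q = -0.965·√(gD⁵h_f/L)·ln[ε/(3.7D) + √(3.17ν²L/(gD³h_f))]
√(gD⁵h_f/L) = √(9.81·0.109⁵·21.8/1570) = 0.001448
ε/(3.7D) = 2.03×10^-5; √(3.17ν²L/(gD³h_f)) = 2.77×10^-4
Q = -0.965·0.001448·ln(2.978×10^-4) = 0.01134 m³/s
Check: V = 1.22 m/s, Re = 6.40×10^4, f = 0.02000, h_f = 21.7 m ≈ 21.8 m ✓

Q ≈ 11.3 L/s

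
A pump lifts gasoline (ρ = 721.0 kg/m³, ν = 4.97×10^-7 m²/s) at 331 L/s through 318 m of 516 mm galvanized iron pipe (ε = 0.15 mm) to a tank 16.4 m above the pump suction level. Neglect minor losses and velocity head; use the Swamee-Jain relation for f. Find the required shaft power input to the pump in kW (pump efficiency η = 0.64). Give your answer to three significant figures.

V = 4Q/(πD²) = 1.583 m/s; Re = 1.64×10^6; ε/D = 2.91×10^-4; f = 0.01539
h_f = f(L/D)V²/2g = 1.211 m
Total head H = z + h_f = 16.4 + 1.211 = 17.61 m
P_hyd = ρgQH = 721.0·9.81·0.331·17.61 = 41.23 kW
P_shaft = P_hyd/η = 41.23/0.64 = 64.42 kW

P_shaft ≈ 64.4 kW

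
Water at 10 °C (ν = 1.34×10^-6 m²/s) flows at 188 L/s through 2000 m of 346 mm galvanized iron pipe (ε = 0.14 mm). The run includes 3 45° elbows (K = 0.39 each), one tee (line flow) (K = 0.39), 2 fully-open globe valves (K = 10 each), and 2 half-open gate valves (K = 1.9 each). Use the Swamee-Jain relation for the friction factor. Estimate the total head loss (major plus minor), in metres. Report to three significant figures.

V = 4Q/(πD²) = 1.999 m/s; V²/2g = 0.2038 m
Re = 5.16×10^5, ε/D = 4.05×10^-4 → f = 0.01712 (Swamee-Jain)
Major: h_f = f(L/D)·V²/2g = 0.01712·5780·0.2038 = 20.16 m
Minor: ΣK = 25.4; h_m = ΣK·V²/2g = 5.168 m
Total H_L = 20.16 + 5.168 = 25.33 m

H_L ≈ 25.3 m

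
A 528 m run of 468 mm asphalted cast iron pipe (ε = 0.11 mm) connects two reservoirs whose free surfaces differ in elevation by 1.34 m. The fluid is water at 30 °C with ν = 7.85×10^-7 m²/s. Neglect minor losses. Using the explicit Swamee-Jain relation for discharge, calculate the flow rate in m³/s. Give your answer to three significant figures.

Swamee-Jain (Type II): Q = -0.965·√(gD⁵h_f/L)·ln[ε/(3.7D) + √(3.17ν²L/(gD³h_f))]
√(gD⁵h_f/L) = √(9.81·0.468⁵·1.34/528) = 0.02364
ε/(3.7D) = 6.35×10^-5; √(3.17ν²L/(gD³h_f)) = 2.77×10^-5
Q = -0.965·0.02364·ln(9.119×10^-5) = 0.2122 m³/s
Check: V = 1.23 m/s, Re = 7.36×10^5, f = 0.01540, h_f = 1.35 m ≈ 1.34 m ✓

Q ≈ 0.212 m³/s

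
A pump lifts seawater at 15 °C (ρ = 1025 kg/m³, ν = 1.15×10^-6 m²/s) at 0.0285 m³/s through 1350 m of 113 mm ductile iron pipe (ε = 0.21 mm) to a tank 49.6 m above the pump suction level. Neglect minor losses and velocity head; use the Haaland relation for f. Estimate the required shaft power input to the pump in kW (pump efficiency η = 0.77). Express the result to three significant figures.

P_shaft ≈ 61.7 kW

V = 4Q/(πD²) = 2.842 m/s; Re = 2.79×10^5; ε/D = 0.00186; f = 0.02361
h_f = f(L/D)V²/2g = 116.1 m
Total head H = z + h_f = 49.6 + 116.1 = 165.7 m
P_hyd = ρgQH = 1025·9.81·0.0285·165.7 = 47.49 kW
P_shaft = P_hyd/η = 47.49/0.77 = 61.68 kW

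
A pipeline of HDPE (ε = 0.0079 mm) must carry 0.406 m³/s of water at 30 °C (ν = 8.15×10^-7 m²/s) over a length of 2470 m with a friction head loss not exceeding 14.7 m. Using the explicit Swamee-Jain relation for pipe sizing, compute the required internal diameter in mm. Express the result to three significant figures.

Swamee-Jain (Type III): D = 0.66·[ε^1.25·(LQ²/(gh_f))^4.75 + ν·Q^9.4·(L/(gh_f))^5.2]^0.04
LQ²/(gh_f) = 2.823; L/(gh_f) = 17.13
Term 1 = ε^1.25·(…)^4.75 = 5.80×10^-5; Term 2 = ν·Q^9.4·(…)^5.2 = 4.43×10^-4
D = 0.66·(5.80×10^-5 + 4.43×10^-4)^0.04 = 0.4870 m = 487 mm
Check: V = 2.18 m/s, Re = 1.30×10^6, f = 0.01156, h_f = 14.2 m ≈ 14.7 m ✓

D ≈ 487 mm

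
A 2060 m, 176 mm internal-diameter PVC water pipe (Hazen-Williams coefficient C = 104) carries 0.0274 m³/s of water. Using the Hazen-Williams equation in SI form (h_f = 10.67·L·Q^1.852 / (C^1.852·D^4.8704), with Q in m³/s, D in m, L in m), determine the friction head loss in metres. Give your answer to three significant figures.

h_f = 10.67·2060·0.0274^1.852 / (104^1.852·0.176^4.8704) = 24.43 m

h_f ≈ 24.4 m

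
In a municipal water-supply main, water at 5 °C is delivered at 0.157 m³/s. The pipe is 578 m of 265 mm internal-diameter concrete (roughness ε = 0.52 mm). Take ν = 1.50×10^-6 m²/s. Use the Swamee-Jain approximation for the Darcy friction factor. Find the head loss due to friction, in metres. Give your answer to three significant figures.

V = 4Q/(πD²) = 4·0.157/(π·0.265²) = 2.847 m/s
Re = VD/ν = 2.847·0.265/1.50×10^-6 = 5.03×10^5 → turbulent
ε/D = 0.52/265 = 0.00196
Swamee-Jain: f = 0.02379
h_f = f(L/D)V²/(2g) = 0.02379·(578/0.265)·2.847²/(2·9.81) = 21.43 m

h_f ≈ 21.4 m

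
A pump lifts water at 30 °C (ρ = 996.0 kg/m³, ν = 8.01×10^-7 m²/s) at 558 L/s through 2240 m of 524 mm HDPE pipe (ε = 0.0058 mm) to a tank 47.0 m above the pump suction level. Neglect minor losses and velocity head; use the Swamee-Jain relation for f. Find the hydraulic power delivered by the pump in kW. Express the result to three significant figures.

P_hyd ≈ 344 kW

V = 4Q/(πD²) = 2.588 m/s; Re = 1.69×10^6; ε/D = 1.11×10^-5; f = 0.01102
h_f = f(L/D)V²/2g = 16.07 m
Total head H = z + h_f = 47.0 + 16.07 = 63.07 m
P_hyd = ρgQH = 996.0·9.81·0.558·63.07 = 343.9 kW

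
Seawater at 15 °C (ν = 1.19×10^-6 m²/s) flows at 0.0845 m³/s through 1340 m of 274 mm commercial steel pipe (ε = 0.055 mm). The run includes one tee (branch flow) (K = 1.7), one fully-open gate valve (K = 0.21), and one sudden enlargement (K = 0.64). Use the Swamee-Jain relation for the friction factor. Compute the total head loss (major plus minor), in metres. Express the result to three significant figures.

V = 4Q/(πD²) = 1.433 m/s; V²/2g = 0.1047 m
Re = 3.30×10^5, ε/D = 2.01×10^-4 → f = 0.01615 (Swamee-Jain)
Major: h_f = f(L/D)·V²/2g = 0.01615·4891·0.1047 = 8.266 m
Minor: ΣK = 2.55; h_m = ΣK·V²/2g = 0.2669 m
Total H_L = 8.266 + 0.2669 = 8.533 m

H_L ≈ 8.53 m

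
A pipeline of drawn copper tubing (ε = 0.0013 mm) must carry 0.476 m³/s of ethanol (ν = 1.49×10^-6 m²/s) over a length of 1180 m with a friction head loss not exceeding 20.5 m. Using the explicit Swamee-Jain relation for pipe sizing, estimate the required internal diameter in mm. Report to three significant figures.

Swamee-Jain (Type III): D = 0.66·[ε^1.25·(LQ²/(gh_f))^4.75 + ν·Q^9.4·(L/(gh_f))^5.2]^0.04
LQ²/(gh_f) = 1.329; L/(gh_f) = 5.868
Term 1 = ε^1.25·(…)^4.75 = 1.70×10^-7; Term 2 = ν·Q^9.4·(…)^5.2 = 1.38×10^-5
D = 0.66·(1.70×10^-7 + 1.38×10^-5)^0.04 = 0.4220 m = 422 mm
Check: V = 3.40 m/s, Re = 9.64×10^5, f = 0.01176, h_f = 19.4 m ≈ 20.5 m ✓

D ≈ 422 mm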